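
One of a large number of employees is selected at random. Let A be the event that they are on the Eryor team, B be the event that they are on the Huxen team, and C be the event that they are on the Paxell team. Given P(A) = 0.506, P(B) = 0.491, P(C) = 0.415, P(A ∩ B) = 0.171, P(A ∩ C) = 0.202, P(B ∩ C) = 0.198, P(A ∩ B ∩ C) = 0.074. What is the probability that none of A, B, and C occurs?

Inclusion–exclusion gives
P(A ∪ B ∪ C) = 0.506 + 0.491 + 0.415 − 0.171 − 0.202 − 0.198 + 0.074 = 0.915
P(none) = 1 − 0.915 = 0.085

0.085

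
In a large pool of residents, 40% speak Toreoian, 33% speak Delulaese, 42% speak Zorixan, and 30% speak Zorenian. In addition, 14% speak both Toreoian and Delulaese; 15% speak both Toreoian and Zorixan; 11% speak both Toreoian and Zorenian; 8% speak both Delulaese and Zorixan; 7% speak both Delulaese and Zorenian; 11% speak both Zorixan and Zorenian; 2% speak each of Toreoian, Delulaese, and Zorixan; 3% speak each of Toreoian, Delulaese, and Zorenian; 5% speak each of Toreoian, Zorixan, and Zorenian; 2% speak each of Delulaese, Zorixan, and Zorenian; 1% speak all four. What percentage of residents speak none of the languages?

P(union) = 40 + 33 + 42 + 30 − 14 − 15 − 11 − 8 − 7 − 11 + 2 + 3 + 5 + 2 − 1 = 90%
P(none) = 100% − 90% = 10%

10%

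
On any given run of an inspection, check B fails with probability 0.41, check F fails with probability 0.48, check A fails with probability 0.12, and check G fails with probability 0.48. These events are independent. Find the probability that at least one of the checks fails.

P(none) = (1 − 0.41) × (1 − 0.48) × (1 − 0.12) × (1 − 0.48) = 0.59 × 0.52 × 0.88 × 0.52 = 0.14039168
P(at least one) = 1 − 0.14039168 = 0.85960832

0.85960832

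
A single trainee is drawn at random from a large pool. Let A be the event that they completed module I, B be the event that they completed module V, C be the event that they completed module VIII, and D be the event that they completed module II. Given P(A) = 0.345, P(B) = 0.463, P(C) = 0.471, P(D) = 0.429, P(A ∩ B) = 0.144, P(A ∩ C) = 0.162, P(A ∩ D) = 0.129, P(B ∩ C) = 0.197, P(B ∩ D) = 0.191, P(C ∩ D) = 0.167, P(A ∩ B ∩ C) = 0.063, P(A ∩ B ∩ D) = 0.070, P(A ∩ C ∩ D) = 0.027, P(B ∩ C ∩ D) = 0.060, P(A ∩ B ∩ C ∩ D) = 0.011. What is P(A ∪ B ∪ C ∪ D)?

P(A ∪ B ∪ C ∪ D) = 0.345 + 0.463 + 0.471 + 0.429 − 0.144 − 0.162 − 0.129 − 0.197 − 0.191 − 0.167 + 0.063 + 0.070 + 0.027 + 0.060 − 0.011 = 0.927

0.927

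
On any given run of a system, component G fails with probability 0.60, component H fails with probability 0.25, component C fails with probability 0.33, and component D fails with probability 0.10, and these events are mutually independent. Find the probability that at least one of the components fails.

0.8191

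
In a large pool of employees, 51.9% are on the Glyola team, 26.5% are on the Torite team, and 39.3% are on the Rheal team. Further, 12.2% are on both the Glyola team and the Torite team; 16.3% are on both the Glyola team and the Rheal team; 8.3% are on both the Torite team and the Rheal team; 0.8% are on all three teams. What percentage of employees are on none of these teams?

18.3%

Using inclusion–exclusion:
P(union) = 51.9 + 26.5 + 39.3 − 12.2 − 16.3 − 8.3 + 0.8 = 81.7%
P(none) = 100% − 81.7% = 18.3%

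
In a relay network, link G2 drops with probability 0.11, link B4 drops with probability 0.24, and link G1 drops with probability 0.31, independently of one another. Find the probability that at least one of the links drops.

0.533284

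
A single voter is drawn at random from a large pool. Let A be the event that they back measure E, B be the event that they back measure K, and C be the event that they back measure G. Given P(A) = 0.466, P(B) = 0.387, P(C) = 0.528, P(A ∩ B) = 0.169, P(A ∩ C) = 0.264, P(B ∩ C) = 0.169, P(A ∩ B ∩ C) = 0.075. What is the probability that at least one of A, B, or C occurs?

P(A ∪ B ∪ C) = 0.466 + 0.387 + 0.528 − 0.169 − 0.264 − 0.169 + 0.075 = 0.854

0.854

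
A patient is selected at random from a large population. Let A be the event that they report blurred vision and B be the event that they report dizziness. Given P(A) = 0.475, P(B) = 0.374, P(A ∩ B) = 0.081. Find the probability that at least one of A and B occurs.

0.768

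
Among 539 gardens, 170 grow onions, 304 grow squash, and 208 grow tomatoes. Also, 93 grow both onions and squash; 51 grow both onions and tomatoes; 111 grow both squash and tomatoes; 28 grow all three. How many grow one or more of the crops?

|union| = 170 + 304 + 208 − 93 − 51 − 111 + 28 = 455

455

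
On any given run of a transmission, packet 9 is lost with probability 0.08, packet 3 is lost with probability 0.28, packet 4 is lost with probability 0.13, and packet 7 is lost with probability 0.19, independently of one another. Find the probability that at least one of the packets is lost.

0.53320672

Independence gives P(none) = ∏(1 − pᵢ).
P(none) = (1 − 0.08) × (1 − 0.28) × (1 − 0.13) × (1 − 0.19) = 0.92 × 0.72 × 0.87 × 0.81 = 0.46679328
P(at least one) = 1 − 0.46679328 = 0.53320672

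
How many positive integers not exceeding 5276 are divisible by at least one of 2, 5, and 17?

3290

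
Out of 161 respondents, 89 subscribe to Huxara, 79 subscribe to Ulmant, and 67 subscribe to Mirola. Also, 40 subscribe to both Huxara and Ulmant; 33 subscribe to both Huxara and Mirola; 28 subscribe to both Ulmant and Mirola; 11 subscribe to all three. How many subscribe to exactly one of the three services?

N(exactly one) = 89 + 79 + 67 − 2·40 − 2·33 − 2·28 + 3·11 = 66

66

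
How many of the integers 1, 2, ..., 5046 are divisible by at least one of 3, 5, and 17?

Inclusion–exclusion gives
1682 + 1009 + 296 − 336 − 98 − 59 + 19 = 2513

2513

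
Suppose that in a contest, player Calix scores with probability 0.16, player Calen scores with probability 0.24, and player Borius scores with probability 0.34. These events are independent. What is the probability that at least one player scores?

Since the events are independent, P(none) is the product of the individual non-occurrence probabilities.
P(none) = (1 − 0.16) × (1 − 0.24) × (1 − 0.34) = 0.84 × 0.76 × 0.66 = 0.421344
P(at least one) = 1 − 0.421344 = 0.578656

0.578656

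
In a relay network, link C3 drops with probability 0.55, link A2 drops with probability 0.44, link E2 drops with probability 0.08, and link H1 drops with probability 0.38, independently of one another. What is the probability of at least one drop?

0.8562592

Since the events are independent, P(none) is the product of the individual non-occurrence probabilities.
P(none) = (1 − 0.55) × (1 − 0.44) × (1 − 0.08) × (1 − 0.38) = 0.45 × 0.56 × 0.92 × 0.62 = 0.1437408
P(at least one) = 1 − 0.1437408 = 0.8562592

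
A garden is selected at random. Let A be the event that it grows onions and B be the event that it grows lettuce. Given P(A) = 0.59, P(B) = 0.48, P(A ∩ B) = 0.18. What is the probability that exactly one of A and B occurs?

Using the inclusion–exclusion count for exactly one event:
P(exactly one) = 0.59 + 0.48 − 2·0.18 = 0.71

0.71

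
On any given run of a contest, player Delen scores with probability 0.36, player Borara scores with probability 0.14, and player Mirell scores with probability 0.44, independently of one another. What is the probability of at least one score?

P(none) = (1 − 0.36) × (1 − 0.14) × (1 − 0.44) = 0.64 × 0.86 × 0.56 = 0.308224
P(at least one) = 1 − 0.308224 = 0.691776

0.691776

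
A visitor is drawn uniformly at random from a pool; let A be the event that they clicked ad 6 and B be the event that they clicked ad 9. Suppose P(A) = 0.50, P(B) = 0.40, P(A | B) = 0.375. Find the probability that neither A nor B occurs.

P(A ∩ B) = P(B)·P(A|B) = 0.40 × 0.375 = 0.15
By inclusion-exclusion,
P(A ∪ B) = 0.50 + 0.40 − 0.15 = 0.75
P(none) = 1 − 0.75 = 0.25

0.25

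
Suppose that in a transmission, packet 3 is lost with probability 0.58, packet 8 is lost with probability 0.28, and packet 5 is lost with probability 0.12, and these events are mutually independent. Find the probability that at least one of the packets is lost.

0.733888

P(none) = (1 − 0.58) × (1 − 0.28) × (1 − 0.12) = 0.42 × 0.72 × 0.88 = 0.266112
P(at least one) = 1 − 0.266112 = 0.733888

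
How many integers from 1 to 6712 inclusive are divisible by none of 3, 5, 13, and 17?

By inclusion–exclusion:
2237 + 1342 + 516 + 394 − 447 − 172 − 131 − 103 − 78 − 30 + 34 + 26 + 10 + 6 − 2 = 3602
6712 − 3602 = 3110

3110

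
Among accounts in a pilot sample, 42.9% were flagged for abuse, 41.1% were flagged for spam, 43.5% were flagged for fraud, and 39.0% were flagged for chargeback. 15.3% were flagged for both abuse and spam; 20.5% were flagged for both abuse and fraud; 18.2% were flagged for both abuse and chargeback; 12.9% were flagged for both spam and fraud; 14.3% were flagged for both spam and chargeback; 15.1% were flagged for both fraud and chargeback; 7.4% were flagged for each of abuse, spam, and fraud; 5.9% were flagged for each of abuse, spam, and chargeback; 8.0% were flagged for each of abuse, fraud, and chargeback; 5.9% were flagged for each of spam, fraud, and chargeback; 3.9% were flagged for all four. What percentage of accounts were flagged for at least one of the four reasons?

93.5%

P(≥1) = 42.9 + 41.1 + 43.5 + 39.0 − 15.3 − 20.5 − 18.2 − 12.9 − 14.3 − 15.1 + 7.4 + 5.9 + 8.0 + 5.9 − 3.9 = 93.5%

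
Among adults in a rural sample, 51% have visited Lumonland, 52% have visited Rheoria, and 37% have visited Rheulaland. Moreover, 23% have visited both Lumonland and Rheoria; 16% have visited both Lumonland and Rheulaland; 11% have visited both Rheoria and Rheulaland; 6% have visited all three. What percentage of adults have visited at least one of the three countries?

Using inclusion–exclusion:
P(≥1) = 51 + 52 + 37 − 23 − 16 − 11 + 6 = 96%

96%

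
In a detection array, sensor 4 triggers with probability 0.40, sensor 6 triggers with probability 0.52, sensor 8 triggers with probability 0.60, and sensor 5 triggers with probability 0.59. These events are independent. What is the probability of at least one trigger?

P(none) = (1 − 0.40) × (1 − 0.52) × (1 − 0.60) × (1 − 0.59) = 0.60 × 0.48 × 0.40 × 0.41 = 0.047232
P(at least one) = 1 − 0.047232 = 0.952768

0.952768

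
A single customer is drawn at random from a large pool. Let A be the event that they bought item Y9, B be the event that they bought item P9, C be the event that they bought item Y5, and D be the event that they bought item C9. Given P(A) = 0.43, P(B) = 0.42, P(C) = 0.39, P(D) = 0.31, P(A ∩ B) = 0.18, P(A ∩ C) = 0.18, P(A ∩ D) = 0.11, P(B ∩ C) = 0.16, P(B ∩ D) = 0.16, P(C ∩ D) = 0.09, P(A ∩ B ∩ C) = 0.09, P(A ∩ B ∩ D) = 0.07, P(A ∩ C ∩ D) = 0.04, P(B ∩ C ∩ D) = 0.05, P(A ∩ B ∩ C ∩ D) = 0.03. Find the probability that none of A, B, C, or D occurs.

0.11

By inclusion–exclusion:
P(A ∪ B ∪ C ∪ D) = 0.43 + 0.42 + 0.39 + 0.31 − 0.18 − 0.18 − 0.11 − 0.16 − 0.16 − 0.09 + 0.09 + 0.07 + 0.04 + 0.05 − 0.03 = 0.89
P(none) = 1 − 0.89 = 0.11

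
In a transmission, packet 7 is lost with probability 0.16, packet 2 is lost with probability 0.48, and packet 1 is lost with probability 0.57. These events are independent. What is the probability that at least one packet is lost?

0.812176

Independence gives P(none) = ∏(1 − pᵢ).
P(none) = (1 − 0.16) × (1 − 0.48) × (1 − 0.57) = 0.84 × 0.52 × 0.43 = 0.187824
P(at least one) = 1 − 0.187824 = 0.812176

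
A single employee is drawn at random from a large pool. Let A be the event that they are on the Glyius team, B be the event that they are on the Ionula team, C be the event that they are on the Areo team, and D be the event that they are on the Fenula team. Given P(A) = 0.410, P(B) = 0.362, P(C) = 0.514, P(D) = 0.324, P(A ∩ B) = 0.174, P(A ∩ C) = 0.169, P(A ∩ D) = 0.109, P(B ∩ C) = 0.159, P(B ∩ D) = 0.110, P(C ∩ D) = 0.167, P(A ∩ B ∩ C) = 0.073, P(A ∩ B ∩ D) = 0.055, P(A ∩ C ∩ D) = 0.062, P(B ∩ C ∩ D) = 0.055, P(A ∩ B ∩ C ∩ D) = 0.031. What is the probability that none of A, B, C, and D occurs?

0.064

By inclusion–exclusion:
P(A ∪ B ∪ C ∪ D) = 0.410 + 0.362 + 0.514 + 0.324 − 0.174 − 0.169 − 0.109 − 0.159 − 0.110 − 0.167 + 0.073 + 0.055 + 0.062 + 0.055 − 0.031 = 0.936
P(none) = 1 − 0.936 = 0.064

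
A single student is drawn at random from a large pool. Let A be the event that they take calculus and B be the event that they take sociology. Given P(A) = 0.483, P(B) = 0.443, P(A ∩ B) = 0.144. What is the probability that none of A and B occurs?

P(A ∪ B) = 0.483 + 0.443 − 0.144 = 0.782
P(none) = 1 − 0.782 = 0.218

0.218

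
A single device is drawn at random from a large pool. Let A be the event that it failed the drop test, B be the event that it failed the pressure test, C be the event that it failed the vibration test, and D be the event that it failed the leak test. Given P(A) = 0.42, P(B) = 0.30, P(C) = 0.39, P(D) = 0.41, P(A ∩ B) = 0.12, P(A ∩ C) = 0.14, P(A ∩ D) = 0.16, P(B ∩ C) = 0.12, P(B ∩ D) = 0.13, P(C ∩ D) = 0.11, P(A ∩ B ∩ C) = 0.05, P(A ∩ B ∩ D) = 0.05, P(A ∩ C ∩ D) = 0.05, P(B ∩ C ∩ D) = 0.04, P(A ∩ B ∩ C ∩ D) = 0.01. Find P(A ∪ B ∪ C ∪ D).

0.92

By inclusion–exclusion:
P(A ∪ B ∪ C ∪ D) = 0.42 + 0.30 + 0.39 + 0.41 − 0.12 − 0.14 − 0.16 − 0.12 − 0.13 − 0.11 + 0.05 + 0.05 + 0.05 + 0.04 − 0.01 = 0.92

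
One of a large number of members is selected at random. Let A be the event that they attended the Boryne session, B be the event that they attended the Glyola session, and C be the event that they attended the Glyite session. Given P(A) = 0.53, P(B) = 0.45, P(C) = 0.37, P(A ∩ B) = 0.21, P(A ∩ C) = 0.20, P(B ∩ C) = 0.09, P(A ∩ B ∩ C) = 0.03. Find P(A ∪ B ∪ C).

0.88

By inclusion-exclusion,
P(A ∪ B ∪ C) = 0.53 + 0.45 + 0.37 − 0.21 − 0.20 − 0.09 + 0.03 = 0.88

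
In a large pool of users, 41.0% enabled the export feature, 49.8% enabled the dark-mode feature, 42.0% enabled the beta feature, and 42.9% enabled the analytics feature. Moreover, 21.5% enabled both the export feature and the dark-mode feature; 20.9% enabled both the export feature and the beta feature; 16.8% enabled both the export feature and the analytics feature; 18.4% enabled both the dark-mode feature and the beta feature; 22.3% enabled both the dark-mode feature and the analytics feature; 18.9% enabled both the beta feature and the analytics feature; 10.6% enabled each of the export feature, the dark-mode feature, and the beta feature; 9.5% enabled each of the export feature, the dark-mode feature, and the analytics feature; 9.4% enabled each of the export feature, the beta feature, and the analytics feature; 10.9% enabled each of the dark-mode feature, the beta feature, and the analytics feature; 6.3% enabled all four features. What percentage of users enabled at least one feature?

91.0%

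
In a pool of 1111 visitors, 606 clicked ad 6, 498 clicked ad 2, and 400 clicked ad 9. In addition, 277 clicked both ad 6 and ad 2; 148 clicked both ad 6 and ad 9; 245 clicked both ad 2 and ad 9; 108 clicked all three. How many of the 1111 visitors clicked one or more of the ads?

942

Inclusion–exclusion gives
|union| = 606 + 498 + 400 − 277 − 148 − 245 + 108 = 942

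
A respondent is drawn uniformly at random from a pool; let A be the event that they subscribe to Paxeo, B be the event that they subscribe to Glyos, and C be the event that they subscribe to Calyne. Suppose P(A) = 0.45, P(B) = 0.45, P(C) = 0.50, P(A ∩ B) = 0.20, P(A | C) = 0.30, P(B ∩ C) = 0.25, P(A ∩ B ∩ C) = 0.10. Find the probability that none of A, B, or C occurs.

P(A ∩ C) = P(C)·P(A|C) = 0.50 × 0.30 = 0.15
Inclusion–exclusion gives
P(A ∪ B ∪ C) = 0.45 + 0.45 + 0.50 − 0.20 − 0.15 − 0.25 + 0.10 = 0.90
P(none) = 1 − 0.90 = 0.10

0.10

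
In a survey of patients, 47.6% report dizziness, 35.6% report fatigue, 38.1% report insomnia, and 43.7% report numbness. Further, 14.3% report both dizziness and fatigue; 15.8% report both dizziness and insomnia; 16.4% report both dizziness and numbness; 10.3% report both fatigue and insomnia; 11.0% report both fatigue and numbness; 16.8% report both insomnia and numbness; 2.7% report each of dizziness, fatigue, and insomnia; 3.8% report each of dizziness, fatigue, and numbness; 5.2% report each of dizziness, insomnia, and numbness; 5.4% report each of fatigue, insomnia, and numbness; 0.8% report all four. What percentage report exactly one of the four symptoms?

43.9%

P(exactly one) = 47.6 + 35.6 + 38.1 + 43.7 − 2·14.3 − 2·15.8 − 2·16.4 − 2·10.3 − 2·11.0 − 2·16.8 + 3·2.7 + 3·3.8 + 3·5.2 + 3·5.4 − 4·0.8 = 43.9%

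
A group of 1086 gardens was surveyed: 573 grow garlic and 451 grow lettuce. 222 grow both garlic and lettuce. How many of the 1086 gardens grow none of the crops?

284

N(≥1) = 573 + 451 − 222 = 802
None: 1086 − 802 = 284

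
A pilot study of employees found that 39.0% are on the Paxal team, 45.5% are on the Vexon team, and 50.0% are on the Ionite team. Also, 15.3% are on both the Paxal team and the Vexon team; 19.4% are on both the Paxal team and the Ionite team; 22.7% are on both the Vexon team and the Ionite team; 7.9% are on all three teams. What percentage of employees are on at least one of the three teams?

P(≥1) = 39.0 + 45.5 + 50.0 − 15.3 − 19.4 − 22.7 + 7.9 = 85.0%

85.0%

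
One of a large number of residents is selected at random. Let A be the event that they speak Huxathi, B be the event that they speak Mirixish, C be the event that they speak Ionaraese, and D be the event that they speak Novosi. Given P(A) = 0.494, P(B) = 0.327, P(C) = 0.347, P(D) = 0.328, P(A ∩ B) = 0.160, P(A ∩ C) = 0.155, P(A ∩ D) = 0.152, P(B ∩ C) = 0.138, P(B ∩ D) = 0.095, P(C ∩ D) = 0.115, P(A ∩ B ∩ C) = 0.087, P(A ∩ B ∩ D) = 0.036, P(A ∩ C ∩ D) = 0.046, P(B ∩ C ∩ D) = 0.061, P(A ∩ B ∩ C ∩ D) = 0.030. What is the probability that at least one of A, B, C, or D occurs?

Apply inclusion-exclusion:
P(A ∪ B ∪ C ∪ D) = 0.494 + 0.327 + 0.347 + 0.328 − 0.160 − 0.155 − 0.152 − 0.138 − 0.095 − 0.115 + 0.087 + 0.036 + 0.046 + 0.061 − 0.030 = 0.881

0.881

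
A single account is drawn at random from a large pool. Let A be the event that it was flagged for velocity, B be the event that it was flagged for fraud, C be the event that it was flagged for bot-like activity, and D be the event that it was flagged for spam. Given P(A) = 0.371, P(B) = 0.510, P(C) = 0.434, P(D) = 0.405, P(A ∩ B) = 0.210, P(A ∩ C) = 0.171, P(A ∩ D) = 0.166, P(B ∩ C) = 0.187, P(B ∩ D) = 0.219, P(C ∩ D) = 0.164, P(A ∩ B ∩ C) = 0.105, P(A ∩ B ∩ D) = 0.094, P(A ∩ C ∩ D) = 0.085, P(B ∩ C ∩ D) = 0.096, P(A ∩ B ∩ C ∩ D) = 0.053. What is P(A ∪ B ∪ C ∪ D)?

By inclusion-exclusion,
P(A ∪ B ∪ C ∪ D) = 0.371 + 0.510 + 0.434 + 0.405 − 0.210 − 0.171 − 0.166 − 0.187 − 0.219 − 0.164 + 0.105 + 0.094 + 0.085 + 0.096 − 0.053 = 0.930

0.930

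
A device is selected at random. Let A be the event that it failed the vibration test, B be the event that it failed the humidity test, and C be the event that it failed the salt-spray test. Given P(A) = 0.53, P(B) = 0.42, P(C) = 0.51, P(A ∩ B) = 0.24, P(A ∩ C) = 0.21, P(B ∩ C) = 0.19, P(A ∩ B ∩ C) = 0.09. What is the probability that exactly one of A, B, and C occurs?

P(exactly one) = 0.53 + 0.42 + 0.51 − 2·0.24 − 2·0.21 − 2·0.19 + 3·0.09 = 0.45

0.45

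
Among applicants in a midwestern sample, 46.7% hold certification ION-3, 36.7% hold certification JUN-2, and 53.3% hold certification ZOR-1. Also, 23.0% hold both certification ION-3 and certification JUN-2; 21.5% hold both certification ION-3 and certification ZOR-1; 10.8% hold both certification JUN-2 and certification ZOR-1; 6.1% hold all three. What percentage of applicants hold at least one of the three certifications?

87.5%

P(union) = 46.7 + 36.7 + 53.3 − 23.0 − 21.5 − 10.8 + 6.1 = 87.5%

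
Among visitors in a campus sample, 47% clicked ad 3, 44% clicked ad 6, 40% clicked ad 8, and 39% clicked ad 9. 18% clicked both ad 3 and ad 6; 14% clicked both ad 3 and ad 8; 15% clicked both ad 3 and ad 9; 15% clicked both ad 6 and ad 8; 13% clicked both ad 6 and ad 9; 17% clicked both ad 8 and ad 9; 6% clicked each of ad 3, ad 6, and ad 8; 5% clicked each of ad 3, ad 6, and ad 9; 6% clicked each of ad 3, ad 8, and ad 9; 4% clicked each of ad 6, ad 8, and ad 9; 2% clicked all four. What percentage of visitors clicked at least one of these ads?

By inclusion–exclusion:
P(≥1) = 47 + 44 + 40 + 39 − 18 − 14 − 15 − 15 − 13 − 17 + 6 + 5 + 6 + 4 − 2 = 97%

97%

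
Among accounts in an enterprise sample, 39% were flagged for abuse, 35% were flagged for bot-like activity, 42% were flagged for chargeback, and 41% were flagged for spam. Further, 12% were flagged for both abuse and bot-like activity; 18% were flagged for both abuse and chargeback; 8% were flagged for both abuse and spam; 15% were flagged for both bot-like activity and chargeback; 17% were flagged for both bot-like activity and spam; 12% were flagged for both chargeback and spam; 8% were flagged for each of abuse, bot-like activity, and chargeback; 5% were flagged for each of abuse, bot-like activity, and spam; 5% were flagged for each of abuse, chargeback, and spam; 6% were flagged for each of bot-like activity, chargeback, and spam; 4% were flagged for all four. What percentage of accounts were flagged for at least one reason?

P(≥1) = 39 + 35 + 42 + 41 − 12 − 18 − 8 − 15 − 17 − 12 + 8 + 5 + 5 + 6 − 4 = 95%

95%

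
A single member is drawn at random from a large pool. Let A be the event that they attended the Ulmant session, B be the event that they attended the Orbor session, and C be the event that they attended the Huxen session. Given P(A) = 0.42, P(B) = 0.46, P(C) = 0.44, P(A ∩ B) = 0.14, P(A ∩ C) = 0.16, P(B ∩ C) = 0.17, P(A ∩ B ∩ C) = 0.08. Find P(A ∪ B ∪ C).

P(A ∪ B ∪ C) = 0.42 + 0.46 + 0.44 − 0.14 − 0.16 − 0.17 + 0.08 = 0.93

0.93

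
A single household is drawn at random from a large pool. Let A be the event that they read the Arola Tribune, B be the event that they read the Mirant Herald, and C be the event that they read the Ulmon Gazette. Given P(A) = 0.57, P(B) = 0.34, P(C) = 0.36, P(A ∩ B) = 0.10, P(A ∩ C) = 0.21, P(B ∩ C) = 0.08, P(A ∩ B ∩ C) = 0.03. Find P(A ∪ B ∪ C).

0.91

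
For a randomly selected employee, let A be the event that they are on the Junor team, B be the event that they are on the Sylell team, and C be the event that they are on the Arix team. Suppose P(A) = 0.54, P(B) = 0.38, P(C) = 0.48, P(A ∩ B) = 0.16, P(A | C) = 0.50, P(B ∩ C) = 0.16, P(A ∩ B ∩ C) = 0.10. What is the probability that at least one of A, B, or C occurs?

0.94

P(A ∩ C) = P(C)·P(A|C) = 0.48 × 0.50 = 0.24
By inclusion–exclusion:
P(A ∪ B ∪ C) = 0.54 + 0.38 + 0.48 − 0.16 − 0.24 − 0.16 + 0.10 = 0.94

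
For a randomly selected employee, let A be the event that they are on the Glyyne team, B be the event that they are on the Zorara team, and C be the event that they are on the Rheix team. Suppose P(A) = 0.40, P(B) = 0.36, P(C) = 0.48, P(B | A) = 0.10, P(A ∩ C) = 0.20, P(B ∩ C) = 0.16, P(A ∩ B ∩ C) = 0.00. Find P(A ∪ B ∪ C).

0.84

P(A ∩ B) = P(A)·P(B|A) = 0.40 × 0.10 = 0.04
P(A ∪ B ∪ C) = 0.40 + 0.36 + 0.48 − 0.04 − 0.20 − 0.16 + 0.00 = 0.84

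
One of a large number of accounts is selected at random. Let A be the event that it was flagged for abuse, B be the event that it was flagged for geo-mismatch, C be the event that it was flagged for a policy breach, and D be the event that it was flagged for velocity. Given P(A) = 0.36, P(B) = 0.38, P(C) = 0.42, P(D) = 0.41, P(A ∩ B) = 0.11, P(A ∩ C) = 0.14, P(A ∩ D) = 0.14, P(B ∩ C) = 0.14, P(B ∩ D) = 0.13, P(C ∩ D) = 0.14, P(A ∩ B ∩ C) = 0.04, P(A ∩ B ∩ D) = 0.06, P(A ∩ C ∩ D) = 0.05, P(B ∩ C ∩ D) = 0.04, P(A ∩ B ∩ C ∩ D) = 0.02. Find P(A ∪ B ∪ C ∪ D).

0.94

By inclusion-exclusion,
P(A ∪ B ∪ C ∪ D) = 0.36 + 0.38 + 0.42 + 0.41 − 0.11 − 0.14 − 0.14 − 0.14 − 0.13 − 0.14 + 0.04 + 0.06 + 0.05 + 0.04 − 0.02 = 0.94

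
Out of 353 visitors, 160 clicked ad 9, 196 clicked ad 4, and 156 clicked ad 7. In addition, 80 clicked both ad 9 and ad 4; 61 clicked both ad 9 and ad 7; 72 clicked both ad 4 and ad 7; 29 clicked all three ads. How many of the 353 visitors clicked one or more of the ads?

By inclusion–exclusion:
|at least one| = 160 + 196 + 156 − 80 − 61 − 72 + 29 = 328

328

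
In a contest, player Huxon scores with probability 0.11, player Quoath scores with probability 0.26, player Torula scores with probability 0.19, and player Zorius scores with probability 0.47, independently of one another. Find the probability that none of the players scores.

Independence gives P(none) = ∏(1 − pᵢ).
P(none) = (1 − 0.11) × (1 − 0.26) × (1 − 0.19) × (1 − 0.47) = 0.89 × 0.74 × 0.81 × 0.53 = 0.28273698

0.28273698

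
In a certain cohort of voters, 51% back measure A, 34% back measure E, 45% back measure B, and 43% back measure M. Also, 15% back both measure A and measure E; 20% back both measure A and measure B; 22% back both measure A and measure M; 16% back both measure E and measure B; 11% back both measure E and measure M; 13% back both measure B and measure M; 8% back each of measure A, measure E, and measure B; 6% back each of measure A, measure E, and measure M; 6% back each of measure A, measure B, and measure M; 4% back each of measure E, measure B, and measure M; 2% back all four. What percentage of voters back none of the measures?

2%

P(at least one) = 51 + 34 + 45 + 43 − 15 − 20 − 22 − 16 − 11 − 13 + 8 + 6 + 6 + 4 − 2 = 98%
P(none) = 100% − 98% = 2%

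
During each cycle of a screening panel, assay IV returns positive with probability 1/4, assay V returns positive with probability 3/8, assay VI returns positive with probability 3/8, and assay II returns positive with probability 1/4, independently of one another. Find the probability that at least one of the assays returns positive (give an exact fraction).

799/1024

P(none) = (1 − 1/4) × (1 − 3/8) × (1 − 3/8) × (1 − 1/4) = 3/4 × 5/8 × 5/8 × 3/4 = 225/1024
P(at least one) = 1 − 225/1024 = 799/1024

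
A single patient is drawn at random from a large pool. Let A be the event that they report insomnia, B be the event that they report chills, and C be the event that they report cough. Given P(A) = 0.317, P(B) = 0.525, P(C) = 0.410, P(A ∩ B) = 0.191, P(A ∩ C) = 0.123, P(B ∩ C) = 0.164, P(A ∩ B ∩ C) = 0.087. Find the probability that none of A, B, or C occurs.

0.139

Using inclusion–exclusion:
P(A ∪ B ∪ C) = 0.317 + 0.525 + 0.410 − 0.191 − 0.123 − 0.164 + 0.087 = 0.861
P(none) = 1 − 0.861 = 0.139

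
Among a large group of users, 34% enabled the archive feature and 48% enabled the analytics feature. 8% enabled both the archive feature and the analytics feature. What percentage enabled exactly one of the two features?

66%

By inclusion–exclusion (exactly-one form):
P(exactly one) = 34 + 48 − 2·8 = 66%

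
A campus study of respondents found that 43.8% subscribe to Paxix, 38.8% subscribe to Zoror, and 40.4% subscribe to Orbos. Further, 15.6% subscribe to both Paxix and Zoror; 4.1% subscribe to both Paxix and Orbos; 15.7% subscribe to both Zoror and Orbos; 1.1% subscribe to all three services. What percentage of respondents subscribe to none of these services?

11.3%

P(at least one) = 43.8 + 38.8 + 40.4 − 15.6 − 4.1 − 15.7 + 1.1 = 88.7%
P(none) = 100% − 88.7% = 11.3%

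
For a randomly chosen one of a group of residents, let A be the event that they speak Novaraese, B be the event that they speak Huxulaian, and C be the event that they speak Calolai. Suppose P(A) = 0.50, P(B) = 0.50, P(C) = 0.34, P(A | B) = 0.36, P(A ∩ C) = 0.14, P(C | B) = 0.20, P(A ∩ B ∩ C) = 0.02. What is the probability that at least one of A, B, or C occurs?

P(A ∩ B) = P(B)·P(A|B) = 0.50 × 0.36 = 0.18
P(B ∩ C) = P(B)·P(C|B) = 0.50 × 0.20 = 0.10
By inclusion-exclusion,
P(A ∪ B ∪ C) = 0.50 + 0.50 + 0.34 − 0.18 − 0.14 − 0.10 + 0.02 = 0.94

0.94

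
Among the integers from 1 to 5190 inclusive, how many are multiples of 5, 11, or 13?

1706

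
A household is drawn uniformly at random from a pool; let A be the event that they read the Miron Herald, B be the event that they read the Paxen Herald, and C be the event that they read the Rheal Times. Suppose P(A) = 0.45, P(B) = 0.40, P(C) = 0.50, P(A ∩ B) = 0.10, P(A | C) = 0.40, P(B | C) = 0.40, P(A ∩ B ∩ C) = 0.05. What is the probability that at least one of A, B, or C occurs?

0.90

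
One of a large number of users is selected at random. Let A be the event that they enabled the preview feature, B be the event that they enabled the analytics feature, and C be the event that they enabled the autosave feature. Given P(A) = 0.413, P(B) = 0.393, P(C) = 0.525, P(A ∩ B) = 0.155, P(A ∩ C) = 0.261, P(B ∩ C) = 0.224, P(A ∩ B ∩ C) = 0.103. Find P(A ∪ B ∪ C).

P(A ∪ B ∪ C) = 0.413 + 0.393 + 0.525 − 0.155 − 0.261 − 0.224 + 0.103 = 0.794

0.794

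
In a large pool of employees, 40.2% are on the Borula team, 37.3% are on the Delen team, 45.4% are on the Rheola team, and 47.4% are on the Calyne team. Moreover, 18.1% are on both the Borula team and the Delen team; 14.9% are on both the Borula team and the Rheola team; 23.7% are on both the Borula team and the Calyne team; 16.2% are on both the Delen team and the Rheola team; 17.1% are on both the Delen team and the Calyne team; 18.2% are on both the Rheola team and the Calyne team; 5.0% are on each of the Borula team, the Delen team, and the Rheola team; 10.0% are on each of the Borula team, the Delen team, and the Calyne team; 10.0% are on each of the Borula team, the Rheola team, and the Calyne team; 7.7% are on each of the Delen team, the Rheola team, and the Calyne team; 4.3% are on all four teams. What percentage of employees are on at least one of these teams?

90.5%

Inclusion–exclusion gives
P(at least one) = 40.2 + 37.3 + 45.4 + 47.4 − 18.1 − 14.9 − 23.7 − 16.2 − 17.1 − 18.2 + 5.0 + 10.0 + 10.0 + 7.7 − 4.3 = 90.5%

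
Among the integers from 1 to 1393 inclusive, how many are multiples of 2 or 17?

737

696 + 81 − 40 = 737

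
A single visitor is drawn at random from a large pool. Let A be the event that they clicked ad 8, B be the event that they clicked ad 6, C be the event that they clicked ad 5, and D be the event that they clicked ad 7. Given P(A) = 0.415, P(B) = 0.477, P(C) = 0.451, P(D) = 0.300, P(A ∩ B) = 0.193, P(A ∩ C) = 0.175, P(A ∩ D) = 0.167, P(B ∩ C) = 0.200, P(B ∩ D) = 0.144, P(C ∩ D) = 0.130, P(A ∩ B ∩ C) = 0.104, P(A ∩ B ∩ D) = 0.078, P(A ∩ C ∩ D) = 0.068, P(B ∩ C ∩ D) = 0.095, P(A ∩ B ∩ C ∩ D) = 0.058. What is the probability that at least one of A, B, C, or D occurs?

Inclusion–exclusion gives
P(A ∪ B ∪ C ∪ D) = 0.415 + 0.477 + 0.451 + 0.300 − 0.193 − 0.175 − 0.167 − 0.200 − 0.144 − 0.130 + 0.104 + 0.078 + 0.068 + 0.095 − 0.058 = 0.921

0.921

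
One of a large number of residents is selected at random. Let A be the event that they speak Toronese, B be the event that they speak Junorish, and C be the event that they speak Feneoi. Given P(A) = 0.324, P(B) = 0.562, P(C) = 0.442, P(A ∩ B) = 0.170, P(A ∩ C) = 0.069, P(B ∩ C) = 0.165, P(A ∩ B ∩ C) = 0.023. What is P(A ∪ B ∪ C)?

By inclusion–exclusion:
P(A ∪ B ∪ C) = 0.324 + 0.562 + 0.442 − 0.170 − 0.069 − 0.165 + 0.023 = 0.947

0.947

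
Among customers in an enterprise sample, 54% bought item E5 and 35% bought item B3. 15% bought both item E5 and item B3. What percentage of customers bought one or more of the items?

P(at least one) = 54 + 35 − 15 = 74%

74%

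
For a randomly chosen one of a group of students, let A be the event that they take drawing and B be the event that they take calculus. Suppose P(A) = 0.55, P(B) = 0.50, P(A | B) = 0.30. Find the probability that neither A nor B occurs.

P(A ∩ B) = P(B)·P(A|B) = 0.50 × 0.30 = 0.15
P(A ∪ B) = 0.55 + 0.50 − 0.15 = 0.90
P(none) = 1 − 0.90 = 0.10

0.10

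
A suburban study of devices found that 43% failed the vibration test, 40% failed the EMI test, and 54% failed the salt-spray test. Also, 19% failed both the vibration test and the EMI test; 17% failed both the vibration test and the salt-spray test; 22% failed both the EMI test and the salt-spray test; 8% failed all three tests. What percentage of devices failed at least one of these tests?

87%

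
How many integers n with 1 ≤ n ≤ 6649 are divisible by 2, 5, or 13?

By inclusion–exclusion:
3324 + 1329 + 511 − 664 − 255 − 102 + 51 = 4194

4194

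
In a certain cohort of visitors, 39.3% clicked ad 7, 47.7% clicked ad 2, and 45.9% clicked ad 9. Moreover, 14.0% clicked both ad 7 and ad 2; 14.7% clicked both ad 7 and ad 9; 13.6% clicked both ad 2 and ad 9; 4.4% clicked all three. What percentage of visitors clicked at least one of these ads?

95.0%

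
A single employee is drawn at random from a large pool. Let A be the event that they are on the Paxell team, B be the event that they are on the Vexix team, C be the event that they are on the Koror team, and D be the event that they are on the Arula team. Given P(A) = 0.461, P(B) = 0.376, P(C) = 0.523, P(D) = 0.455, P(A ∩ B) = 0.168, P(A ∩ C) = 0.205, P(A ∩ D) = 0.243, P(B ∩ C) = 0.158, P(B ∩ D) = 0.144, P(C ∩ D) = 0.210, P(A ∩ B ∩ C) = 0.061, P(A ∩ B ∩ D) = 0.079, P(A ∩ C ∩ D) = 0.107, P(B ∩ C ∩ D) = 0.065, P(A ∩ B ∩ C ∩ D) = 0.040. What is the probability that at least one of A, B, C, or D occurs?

0.959

Inclusion–exclusion gives
P(A ∪ B ∪ C ∪ D) = 0.461 + 0.376 + 0.523 + 0.455 − 0.168 − 0.205 − 0.243 − 0.158 − 0.144 − 0.210 + 0.061 + 0.079 + 0.107 + 0.065 − 0.040 = 0.959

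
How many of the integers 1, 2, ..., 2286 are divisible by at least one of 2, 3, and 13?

1583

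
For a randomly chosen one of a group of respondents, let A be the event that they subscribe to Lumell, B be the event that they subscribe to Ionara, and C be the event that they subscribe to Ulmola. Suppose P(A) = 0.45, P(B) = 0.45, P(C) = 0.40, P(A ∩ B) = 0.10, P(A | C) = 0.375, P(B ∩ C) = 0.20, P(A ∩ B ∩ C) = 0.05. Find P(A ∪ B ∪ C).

P(A ∩ C) = P(C)·P(A|C) = 0.40 × 0.375 = 0.15
P(A ∪ B ∪ C) = 0.45 + 0.45 + 0.40 − 0.10 − 0.15 − 0.20 + 0.05 = 0.90

0.90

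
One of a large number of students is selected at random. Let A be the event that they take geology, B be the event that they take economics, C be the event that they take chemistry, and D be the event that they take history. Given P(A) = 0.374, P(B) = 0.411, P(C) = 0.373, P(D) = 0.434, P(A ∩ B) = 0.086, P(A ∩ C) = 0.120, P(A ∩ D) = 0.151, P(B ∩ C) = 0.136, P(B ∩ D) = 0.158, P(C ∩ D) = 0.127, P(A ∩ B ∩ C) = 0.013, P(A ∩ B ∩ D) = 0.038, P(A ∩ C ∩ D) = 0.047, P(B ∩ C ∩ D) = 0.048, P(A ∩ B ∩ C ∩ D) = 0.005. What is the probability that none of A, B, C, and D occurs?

0.045

P(A ∪ B ∪ C ∪ D) = 0.374 + 0.411 + 0.373 + 0.434 − 0.086 − 0.120 − 0.151 − 0.136 − 0.158 − 0.127 + 0.013 + 0.038 + 0.047 + 0.048 − 0.005 = 0.955
P(none) = 1 − 0.955 = 0.045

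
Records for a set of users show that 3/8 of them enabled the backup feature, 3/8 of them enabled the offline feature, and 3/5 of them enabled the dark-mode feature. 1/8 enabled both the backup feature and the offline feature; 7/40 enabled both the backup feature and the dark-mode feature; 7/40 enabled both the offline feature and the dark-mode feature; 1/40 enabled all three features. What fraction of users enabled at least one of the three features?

By inclusion-exclusion,
P(≥1) = 3/8 + 3/8 + 3/5 − 1/8 − 7/40 − 7/40 + 1/40 = 9/10

9/10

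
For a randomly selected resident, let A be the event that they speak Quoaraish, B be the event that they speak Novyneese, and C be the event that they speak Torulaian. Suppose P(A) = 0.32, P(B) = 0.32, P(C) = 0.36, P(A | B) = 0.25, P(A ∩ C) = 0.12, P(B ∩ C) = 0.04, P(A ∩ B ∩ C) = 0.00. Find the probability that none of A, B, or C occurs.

0.24

P(A ∩ B) = P(B)·P(A|B) = 0.32 × 0.25 = 0.08
P(A ∪ B ∪ C) = 0.32 + 0.32 + 0.36 − 0.08 − 0.12 − 0.04 + 0.00 = 0.76
P(none) = 1 − 0.76 = 0.24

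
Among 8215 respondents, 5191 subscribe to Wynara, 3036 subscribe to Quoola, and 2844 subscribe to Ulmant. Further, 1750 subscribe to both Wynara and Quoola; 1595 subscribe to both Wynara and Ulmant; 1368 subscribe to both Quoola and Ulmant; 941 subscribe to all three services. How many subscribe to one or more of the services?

7299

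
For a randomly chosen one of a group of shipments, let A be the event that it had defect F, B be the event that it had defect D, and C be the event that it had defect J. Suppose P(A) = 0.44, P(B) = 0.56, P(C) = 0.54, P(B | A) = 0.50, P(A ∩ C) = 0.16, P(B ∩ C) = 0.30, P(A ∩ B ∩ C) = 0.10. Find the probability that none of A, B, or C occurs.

0.04

P(A ∩ B) = P(A)·P(B|A) = 0.44 × 0.50 = 0.22
By inclusion–exclusion:
P(A ∪ B ∪ C) = 0.44 + 0.56 + 0.54 − 0.22 − 0.16 − 0.30 + 0.10 = 0.96
P(none) = 1 − 0.96 = 0.04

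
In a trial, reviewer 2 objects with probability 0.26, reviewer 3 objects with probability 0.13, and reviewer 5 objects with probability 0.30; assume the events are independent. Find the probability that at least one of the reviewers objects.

P(none) = (1 − 0.26) × (1 − 0.13) × (1 − 0.30) = 0.74 × 0.87 × 0.70 = 0.45066
P(at least one) = 1 − 0.45066 = 0.54934

0.54934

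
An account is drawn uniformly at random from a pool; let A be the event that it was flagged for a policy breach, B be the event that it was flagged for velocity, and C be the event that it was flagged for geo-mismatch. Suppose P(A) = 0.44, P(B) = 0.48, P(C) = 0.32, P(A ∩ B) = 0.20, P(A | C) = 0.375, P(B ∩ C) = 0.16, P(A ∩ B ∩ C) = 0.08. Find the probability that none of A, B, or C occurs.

0.16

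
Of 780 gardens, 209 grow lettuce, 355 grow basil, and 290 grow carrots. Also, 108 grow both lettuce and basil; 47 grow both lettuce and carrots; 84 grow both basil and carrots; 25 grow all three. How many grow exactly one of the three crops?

N(exactly one) = 209 + 355 + 290 − 2·108 − 2·47 − 2·84 + 3·25 = 451

451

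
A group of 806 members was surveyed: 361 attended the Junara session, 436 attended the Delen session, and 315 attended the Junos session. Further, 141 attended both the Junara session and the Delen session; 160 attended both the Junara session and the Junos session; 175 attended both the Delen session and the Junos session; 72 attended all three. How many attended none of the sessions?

98

By inclusion-exclusion,
|union| = 361 + 436 + 315 − 141 − 160 − 175 + 72 = 708
None: 806 − 708 = 98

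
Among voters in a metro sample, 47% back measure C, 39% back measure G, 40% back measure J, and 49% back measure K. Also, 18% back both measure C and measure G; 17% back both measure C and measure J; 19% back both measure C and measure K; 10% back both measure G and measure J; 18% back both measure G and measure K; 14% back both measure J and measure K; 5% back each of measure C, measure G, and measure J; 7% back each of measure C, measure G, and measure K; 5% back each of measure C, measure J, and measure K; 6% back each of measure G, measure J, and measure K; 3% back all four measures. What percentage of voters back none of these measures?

Inclusion–exclusion gives
P(union) = 47 + 39 + 40 + 49 − 18 − 17 − 19 − 10 − 18 − 14 + 5 + 7 + 5 + 6 − 3 = 99%
P(none) = 100% − 99% = 1%

1%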